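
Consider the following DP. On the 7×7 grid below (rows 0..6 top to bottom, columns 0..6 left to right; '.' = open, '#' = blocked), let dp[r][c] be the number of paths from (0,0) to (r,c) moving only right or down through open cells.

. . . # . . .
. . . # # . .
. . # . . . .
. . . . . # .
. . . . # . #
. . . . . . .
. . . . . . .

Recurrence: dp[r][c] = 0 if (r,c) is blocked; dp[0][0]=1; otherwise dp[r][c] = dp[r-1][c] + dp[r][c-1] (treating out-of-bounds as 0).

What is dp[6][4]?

78

r\c   0   1   2   3   4   5   6
  0   1   1   1   0   0   0   0
  1   1   2   3   0   0   0   0
  2   1   3   0   0   0   0   0
  3   1   4   4   4   4   0   0
  4   1   5   9  13   0   0   0
  5   1   6  15  28  28  28  28
  6   1   7  22  50  78 106 134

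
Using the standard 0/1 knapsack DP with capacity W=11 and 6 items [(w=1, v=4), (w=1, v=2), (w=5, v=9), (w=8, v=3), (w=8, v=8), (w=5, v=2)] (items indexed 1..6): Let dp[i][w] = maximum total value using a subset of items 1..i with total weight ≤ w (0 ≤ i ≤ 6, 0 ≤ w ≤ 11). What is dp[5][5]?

i\w   0   1   2   3   4   5   6   7   8   9  10  11
  0   0   0   0   0   0   0   0   0   0   0   0   0
  1   0   4   4   4   4   4   4   4   4   4   4   4
  2   0   4   6   6   6   6   6   6   6   6   6   6
  3   0   4   6   6   6   9  13  15  15  15  15  15
  4   0   4   6   6   6   9  13  15  15  15  15  15
  5   0   4   6   6   6   9  13  15  15  15  15  15
  6   0   4   6   6   6   9  13  15  15  15  15  15

9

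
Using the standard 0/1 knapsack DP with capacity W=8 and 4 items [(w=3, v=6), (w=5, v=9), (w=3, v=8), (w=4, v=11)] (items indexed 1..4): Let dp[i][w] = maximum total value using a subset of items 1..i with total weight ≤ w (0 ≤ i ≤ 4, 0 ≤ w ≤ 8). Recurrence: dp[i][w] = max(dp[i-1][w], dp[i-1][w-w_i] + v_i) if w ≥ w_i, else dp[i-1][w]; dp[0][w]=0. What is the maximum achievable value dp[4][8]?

19

i\w   0   1   2   3   4   5   6   7   8
  0   0   0   0   0   0   0   0   0   0
  1   0   0   0   6   6   6   6   6   6
  2   0   0   0   6   6   9   9   9  15
  3   0   0   0   8   8   9  14  14  17
  4   0   0   0   8  11  11  14  19  19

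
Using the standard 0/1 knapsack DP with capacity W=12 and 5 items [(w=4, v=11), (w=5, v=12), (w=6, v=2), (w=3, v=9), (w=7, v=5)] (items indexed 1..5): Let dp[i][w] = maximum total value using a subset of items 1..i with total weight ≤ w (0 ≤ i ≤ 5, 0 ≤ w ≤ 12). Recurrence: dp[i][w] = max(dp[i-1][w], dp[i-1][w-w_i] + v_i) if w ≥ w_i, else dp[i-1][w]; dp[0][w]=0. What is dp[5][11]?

i\w   0   1   2   3   4   5   6   7   8   9  10  11  12
  0   0   0   0   0   0   0   0   0   0   0   0   0   0
  1   0   0   0   0  11  11  11  11  11  11  11  11  11
  2   0   0   0   0  11  12  12  12  12  23  23  23  23
  3   0   0   0   0  11  12  12  12  12  23  23  23  23
  4   0   0   0   9  11  12  12  20  21  23  23  23  32
  5   0   0   0   9  11  12  12  20  21  23  23  23  32

23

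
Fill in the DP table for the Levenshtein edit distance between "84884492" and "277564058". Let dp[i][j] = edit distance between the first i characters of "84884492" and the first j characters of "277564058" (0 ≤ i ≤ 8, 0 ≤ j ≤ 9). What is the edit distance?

   ''  2  7  7  5  6  4  0  5  8
''  0  1  2  3  4  5  6  7  8  9
 8  1  1  2  3  4  5  6  7  8  8
 4  2  2  2  3  4  5  5  6  7  8
 8  3  3  3  3  4  5  6  6  7  7
 8  4  4  4  4  4  5  6  7  7  7
 4  5  5  5  5  5  5  5  6  7  8
 4  6  6  6  6  6  6  5  6  7  8
 9  7  7  7  7  7  7  6  6  7  8
 2  8  7  8  8  8  8  7  7  7  8

8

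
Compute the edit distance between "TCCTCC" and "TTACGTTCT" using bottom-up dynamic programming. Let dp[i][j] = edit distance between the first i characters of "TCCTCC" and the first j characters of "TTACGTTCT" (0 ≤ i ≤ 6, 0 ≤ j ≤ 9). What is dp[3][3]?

2

   ''  T  T  A  C  G  T  T  C  T
''  0  1  2  3  4  5  6  7  8  9
 T  1  0  1  2  3  4  5  6  7  8
 C  2  1  1  2  2  3  4  5  6  7
 C  3  2  2  2  2  3  4  5  5  6
 T  4  3  2  3  3  3  3  4  5  5
 C  5  4  3  3  3  4  4  4  4  5
 C  6  5  4  4  3  4  5  5  4  5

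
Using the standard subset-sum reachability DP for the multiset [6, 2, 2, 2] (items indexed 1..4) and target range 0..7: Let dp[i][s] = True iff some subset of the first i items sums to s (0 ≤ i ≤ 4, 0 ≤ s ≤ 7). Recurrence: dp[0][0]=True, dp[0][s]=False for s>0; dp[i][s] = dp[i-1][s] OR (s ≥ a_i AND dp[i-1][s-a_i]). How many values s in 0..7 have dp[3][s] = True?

4

i\s   0   1   2   3   4   5   6   7
  0   T   F   F   F   F   F   F   F
  1   T   F   F   F   F   F   T   F
  2   T   F   T   F   F   F   T   F
  3   T   F   T   F   T   F   T   F
  4   T   F   T   F   T   F   T   F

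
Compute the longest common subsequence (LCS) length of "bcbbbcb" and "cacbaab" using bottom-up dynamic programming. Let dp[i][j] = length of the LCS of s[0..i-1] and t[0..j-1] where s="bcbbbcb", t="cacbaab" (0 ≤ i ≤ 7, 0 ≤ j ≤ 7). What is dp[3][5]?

2

   ''  c  a  c  b  a  a  b
''  0  0  0  0  0  0  0  0
 b  0  0  0  0  1  1  1  1
 c  0  1  1  1  1  1  1  1
 b  0  1  1  1  2  2  2  2
 b  0  1  1  1  2  2  2  3
 b  0  1  1  1  2  2  2  3
 c  0  1  1  2  2  2  2  3
 b  0  1  1  2  3  3  3  3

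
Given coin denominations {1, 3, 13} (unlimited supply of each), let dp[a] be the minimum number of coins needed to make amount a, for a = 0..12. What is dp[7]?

3

 a  0  1  2  3  4  5  6  7  8  9 10 11 12
dp  0  1  2  1  2  3  2  3  4  3  4  5  4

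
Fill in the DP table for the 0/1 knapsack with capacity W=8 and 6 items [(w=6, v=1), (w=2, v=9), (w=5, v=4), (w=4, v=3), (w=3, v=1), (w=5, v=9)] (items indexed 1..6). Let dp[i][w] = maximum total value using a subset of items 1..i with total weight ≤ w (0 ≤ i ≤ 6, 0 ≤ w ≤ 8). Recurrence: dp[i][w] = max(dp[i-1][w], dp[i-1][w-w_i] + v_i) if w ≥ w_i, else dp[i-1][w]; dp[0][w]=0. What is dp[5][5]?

i\w   0   1   2   3   4   5   6   7   8
  0   0   0   0   0   0   0   0   0   0
  1   0   0   0   0   0   0   1   1   1
  2   0   0   9   9   9   9   9   9  10
  3   0   0   9   9   9   9   9  13  13
  4   0   0   9   9   9   9  12  13  13
  5   0   0   9   9   9  10  12  13  13
  6   0   0   9   9   9  10  12  18  18

10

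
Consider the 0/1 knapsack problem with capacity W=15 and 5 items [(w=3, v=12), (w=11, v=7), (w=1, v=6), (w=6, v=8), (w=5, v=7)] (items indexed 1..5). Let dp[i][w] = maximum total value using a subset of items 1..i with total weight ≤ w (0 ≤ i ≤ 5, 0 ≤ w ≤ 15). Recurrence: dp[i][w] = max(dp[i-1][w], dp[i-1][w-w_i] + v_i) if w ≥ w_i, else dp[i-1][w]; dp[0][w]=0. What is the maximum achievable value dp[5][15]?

33

i\w   0   1   2   3   4   5   6   7   8   9  10  11  12  13  14  15
  0   0   0   0   0   0   0   0   0   0   0   0   0   0   0   0   0
  1   0   0   0  12  12  12  12  12  12  12  12  12  12  12  12  12
  2   0   0   0  12  12  12  12  12  12  12  12  12  12  12  19  19
  3   0   6   6  12  18  18  18  18  18  18  18  18  18  18  19  25
  4   0   6   6  12  18  18  18  18  18  20  26  26  26  26  26  26
  5   0   6   6  12  18  18  18  18  19  25  26  26  26  26  27  33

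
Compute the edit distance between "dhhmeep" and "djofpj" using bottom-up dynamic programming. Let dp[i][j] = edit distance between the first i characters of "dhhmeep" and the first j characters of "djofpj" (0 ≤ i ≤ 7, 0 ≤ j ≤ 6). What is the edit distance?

6

   ''  d  j  o  f  p  j
''  0  1  2  3  4  5  6
 d  1  0  1  2  3  4  5
 h  2  1  1  2  3  4  5
 h  3  2  2  2  3  4  5
 m  4  3  3  3  3  4  5
 e  5  4  4  4  4  4  5
 e  6  5  5  5  5  5  5
 p  7  6  6  6  6  5  6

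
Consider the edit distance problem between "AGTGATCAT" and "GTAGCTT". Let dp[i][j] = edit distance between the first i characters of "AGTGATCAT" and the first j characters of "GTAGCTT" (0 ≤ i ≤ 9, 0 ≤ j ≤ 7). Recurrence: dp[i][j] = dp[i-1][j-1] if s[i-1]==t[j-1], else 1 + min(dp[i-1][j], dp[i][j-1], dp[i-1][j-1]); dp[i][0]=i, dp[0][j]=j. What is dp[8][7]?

   ''  G  T  A  G  C  T  T
''  0  1  2  3  4  5  6  7
 A  1  1  2  2  3  4  5  6
 G  2  1  2  3  2  3  4  5
 T  3  2  1  2  3  3  3  4
 G  4  3  2  2  2  3  4  4
 A  5  4  3  2  3  3  4  5
 T  6  5  4  3  3  4  3  4
 C  7  6  5  4  4  3  4  4
 A  8  7  6  5  5  4  4  5
 T  9  8  7  6  6  5  4  4

5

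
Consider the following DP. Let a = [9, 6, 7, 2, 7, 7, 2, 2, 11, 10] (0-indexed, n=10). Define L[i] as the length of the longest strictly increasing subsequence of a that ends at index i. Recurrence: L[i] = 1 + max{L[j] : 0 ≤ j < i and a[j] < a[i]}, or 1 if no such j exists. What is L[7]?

1

   i    0    1    2    3    4    5    6    7    8    9
a[i]    9    6    7    2    7    7    2    2   11   10
L[i]    1    1    2    1    2    2    1    1    3    3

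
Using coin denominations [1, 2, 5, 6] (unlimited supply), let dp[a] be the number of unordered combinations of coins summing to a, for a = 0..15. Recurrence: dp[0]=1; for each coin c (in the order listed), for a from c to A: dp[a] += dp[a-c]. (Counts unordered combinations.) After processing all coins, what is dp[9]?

10

after  coin     0     1     2     3     4     5     6     7     8     9    10    11    12    13    14    15
          1     1     1     1     1     1     1     1     1     1     1     1     1     1     1     1     1
          2     1     1     2     2     3     3     4     4     5     5     6     6     7     7     8     8
          5     1     1     2     2     3     4     5     6     7     8    10    11    13    14    16    18
          6     1     1     2     2     3     4     6     7     9    10    13    15    19    21    25    28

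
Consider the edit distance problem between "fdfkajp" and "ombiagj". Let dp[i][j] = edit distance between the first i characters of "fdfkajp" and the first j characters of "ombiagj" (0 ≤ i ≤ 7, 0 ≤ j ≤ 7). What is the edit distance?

   ''  o  m  b  i  a  g  j
''  0  1  2  3  4  5  6  7
 f  1  1  2  3  4  5  6  7
 d  2  2  2  3  4  5  6  7
 f  3  3  3  3  4  5  6  7
 k  4  4  4  4  4  5  6  7
 a  5  5  5  5  5  4  5  6
 j  6  6  6  6  6  5  5  5
 p  7  7  7  7  7  6  6  6

6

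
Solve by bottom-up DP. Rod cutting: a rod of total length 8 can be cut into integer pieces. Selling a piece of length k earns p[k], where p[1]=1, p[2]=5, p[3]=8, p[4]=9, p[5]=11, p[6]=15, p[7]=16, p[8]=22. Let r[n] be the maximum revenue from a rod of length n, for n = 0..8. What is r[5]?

   n    0    1    2    3    4    5    6    7    8
r[n]    0    1    5    8   10   13   16   18   22

13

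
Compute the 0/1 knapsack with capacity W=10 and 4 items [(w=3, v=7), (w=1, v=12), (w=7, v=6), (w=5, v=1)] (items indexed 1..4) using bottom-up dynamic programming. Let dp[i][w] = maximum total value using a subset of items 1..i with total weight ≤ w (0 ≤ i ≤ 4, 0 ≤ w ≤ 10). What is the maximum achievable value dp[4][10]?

i\w   0   1   2   3   4   5   6   7   8   9  10
  0   0   0   0   0   0   0   0   0   0   0   0
  1   0   0   0   7   7   7   7   7   7   7   7
  2   0  12  12  12  19  19  19  19  19  19  19
  3   0  12  12  12  19  19  19  19  19  19  19
  4   0  12  12  12  19  19  19  19  19  20  20

20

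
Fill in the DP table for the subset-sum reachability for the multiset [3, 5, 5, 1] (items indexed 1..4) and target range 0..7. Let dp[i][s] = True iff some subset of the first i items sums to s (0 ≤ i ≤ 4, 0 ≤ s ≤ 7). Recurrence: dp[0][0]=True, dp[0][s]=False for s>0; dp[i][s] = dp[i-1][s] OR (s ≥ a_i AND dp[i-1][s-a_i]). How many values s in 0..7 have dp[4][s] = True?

i\s   0   1   2   3   4   5   6   7
  0   T   F   F   F   F   F   F   F
  1   T   F   F   T   F   F   F   F
  2   T   F   F   T   F   T   F   F
  3   T   F   F   T   F   T   F   F
  4   T   T   F   T   T   T   T   F

6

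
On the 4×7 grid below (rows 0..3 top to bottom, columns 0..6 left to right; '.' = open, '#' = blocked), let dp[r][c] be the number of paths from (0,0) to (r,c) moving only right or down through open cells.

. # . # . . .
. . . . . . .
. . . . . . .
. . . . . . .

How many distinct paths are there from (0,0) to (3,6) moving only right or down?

r\c   0   1   2   3   4   5   6
  0   1   0   0   0   0   0   0
  1   1   1   1   1   1   1   1
  2   1   2   3   4   5   6   7
  3   1   3   6  10  15  21  28

28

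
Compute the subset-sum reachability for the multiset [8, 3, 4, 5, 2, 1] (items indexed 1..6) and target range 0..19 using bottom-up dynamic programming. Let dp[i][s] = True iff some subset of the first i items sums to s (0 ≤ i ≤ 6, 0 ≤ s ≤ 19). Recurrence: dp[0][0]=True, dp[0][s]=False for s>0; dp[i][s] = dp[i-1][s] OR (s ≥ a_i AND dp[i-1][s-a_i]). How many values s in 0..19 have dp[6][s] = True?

20

i\s   0   1   2   3   4   5   6   7   8   9  10  11  12  13  14  15  16  17  18  19
  0   T   F   F   F   F   F   F   F   F   F   F   F   F   F   F   F   F   F   F   F
  1   T   F   F   F   F   F   F   F   T   F   F   F   F   F   F   F   F   F   F   F
  2   T   F   F   T   F   F   F   F   T   F   F   T   F   F   F   F   F   F   F   F
  3   T   F   F   T   T   F   F   T   T   F   F   T   T   F   F   T   F   F   F   F
  4   T   F   F   T   T   T   F   T   T   T   F   T   T   T   F   T   T   T   F   F
  5   T   F   T   T   T   T   T   T   T   T   T   T   T   T   T   T   T   T   T   T
  6   T   T   T   T   T   T   T   T   T   T   T   T   T   T   T   T   T   T   T   T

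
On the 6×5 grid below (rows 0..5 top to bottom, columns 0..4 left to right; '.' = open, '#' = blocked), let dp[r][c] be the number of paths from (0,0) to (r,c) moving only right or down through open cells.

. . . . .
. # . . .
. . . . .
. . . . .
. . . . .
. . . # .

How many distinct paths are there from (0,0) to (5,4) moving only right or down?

30

r\c   0   1   2   3   4
  0   1   1   1   1   1
  1   1   0   1   2   3
  2   1   1   2   4   7
  3   1   2   4   8  15
  4   1   3   7  15  30
  5   1   4  11   0  30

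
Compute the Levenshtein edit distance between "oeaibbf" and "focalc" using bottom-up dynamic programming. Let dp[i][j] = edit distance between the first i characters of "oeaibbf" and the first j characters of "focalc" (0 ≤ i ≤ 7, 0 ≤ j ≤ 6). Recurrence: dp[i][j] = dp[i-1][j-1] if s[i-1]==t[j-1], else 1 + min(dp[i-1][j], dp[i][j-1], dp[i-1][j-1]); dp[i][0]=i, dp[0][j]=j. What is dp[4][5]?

3

   ''  f  o  c  a  l  c
''  0  1  2  3  4  5  6
 o  1  1  1  2  3  4  5
 e  2  2  2  2  3  4  5
 a  3  3  3  3  2  3  4
 i  4  4  4  4  3  3  4
 b  5  5  5  5  4  4  4
 b  6  6  6  6  5  5  5
 f  7  6  7  7  6  6  6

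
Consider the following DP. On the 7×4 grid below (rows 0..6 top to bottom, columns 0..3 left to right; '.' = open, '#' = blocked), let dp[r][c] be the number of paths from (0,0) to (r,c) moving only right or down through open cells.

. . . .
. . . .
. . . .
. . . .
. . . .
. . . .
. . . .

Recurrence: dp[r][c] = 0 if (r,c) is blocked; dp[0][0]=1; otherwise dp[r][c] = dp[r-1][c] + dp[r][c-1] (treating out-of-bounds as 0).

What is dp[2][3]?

10

r\c   0   1   2   3
  0   1   1   1   1
  1   1   2   3   4
  2   1   3   6  10
  3   1   4  10  20
  4   1   5  15  35
  5   1   6  21  56
  6   1   7  28  84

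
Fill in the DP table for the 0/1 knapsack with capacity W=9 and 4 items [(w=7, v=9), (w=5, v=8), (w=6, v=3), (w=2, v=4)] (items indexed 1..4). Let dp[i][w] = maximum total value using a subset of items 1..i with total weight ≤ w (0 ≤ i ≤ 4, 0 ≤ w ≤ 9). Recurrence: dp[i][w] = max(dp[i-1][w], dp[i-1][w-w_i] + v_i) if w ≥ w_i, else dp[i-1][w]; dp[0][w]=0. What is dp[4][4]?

i\w   0   1   2   3   4   5   6   7   8   9
  0   0   0   0   0   0   0   0   0   0   0
  1   0   0   0   0   0   0   0   9   9   9
  2   0   0   0   0   0   8   8   9   9   9
  3   0   0   0   0   0   8   8   9   9   9
  4   0   0   4   4   4   8   8  12  12  13

4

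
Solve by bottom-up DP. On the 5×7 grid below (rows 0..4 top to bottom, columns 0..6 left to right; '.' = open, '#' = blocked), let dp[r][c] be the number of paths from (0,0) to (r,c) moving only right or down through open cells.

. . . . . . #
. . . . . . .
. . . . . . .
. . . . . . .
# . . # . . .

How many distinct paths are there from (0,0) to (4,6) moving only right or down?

r\c   0   1   2   3   4   5   6
  0   1   1   1   1   1   1   0
  1   1   2   3   4   5   6   6
  2   1   3   6  10  15  21  27
  3   1   4  10  20  35  56  83
  4   0   4  14   0  35  91 174

174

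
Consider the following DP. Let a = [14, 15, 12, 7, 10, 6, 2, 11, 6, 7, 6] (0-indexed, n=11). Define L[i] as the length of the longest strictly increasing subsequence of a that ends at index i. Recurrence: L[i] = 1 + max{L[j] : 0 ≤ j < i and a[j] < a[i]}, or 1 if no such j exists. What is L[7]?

3

   i    0    1    2    3    4    5    6    7    8    9   10
a[i]   14   15   12    7   10    6    2   11    6    7    6
L[i]    1    2    1    1    2    1    1    3    2    3    2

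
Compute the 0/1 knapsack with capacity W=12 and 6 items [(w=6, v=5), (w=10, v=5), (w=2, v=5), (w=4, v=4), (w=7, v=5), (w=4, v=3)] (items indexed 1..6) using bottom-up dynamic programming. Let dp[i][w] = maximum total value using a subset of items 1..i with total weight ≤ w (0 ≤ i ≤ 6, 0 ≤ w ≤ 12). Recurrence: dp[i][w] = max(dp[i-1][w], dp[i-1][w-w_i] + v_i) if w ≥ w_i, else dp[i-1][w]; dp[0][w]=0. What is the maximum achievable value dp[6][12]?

14

i\w   0   1   2   3   4   5   6   7   8   9  10  11  12
  0   0   0   0   0   0   0   0   0   0   0   0   0   0
  1   0   0   0   0   0   0   5   5   5   5   5   5   5
  2   0   0   0   0   0   0   5   5   5   5   5   5   5
  3   0   0   5   5   5   5   5   5  10  10  10  10  10
  4   0   0   5   5   5   5   9   9  10  10  10  10  14
  5   0   0   5   5   5   5   9   9  10  10  10  10  14
  6   0   0   5   5   5   5   9   9  10  10  12  12  14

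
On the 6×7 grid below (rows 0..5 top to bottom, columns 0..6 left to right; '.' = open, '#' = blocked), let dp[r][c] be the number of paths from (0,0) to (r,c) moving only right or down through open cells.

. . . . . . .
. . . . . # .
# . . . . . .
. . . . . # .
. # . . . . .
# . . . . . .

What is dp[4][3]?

r\c   0   1   2   3   4   5   6
  0   1   1   1   1   1   1   1
  1   1   2   3   4   5   0   1
  2   0   2   5   9  14  14  15
  3   0   2   7  16  30   0  15
  4   0   0   7  23  53  53  68
  5   0   0   7  30  83 136 204

23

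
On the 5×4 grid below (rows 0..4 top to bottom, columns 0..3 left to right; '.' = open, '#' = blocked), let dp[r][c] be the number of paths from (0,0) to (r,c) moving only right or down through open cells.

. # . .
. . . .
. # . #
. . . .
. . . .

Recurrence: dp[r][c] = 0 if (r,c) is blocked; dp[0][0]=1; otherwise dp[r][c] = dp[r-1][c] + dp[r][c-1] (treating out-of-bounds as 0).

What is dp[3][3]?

r\c   0   1   2   3
  0   1   0   0   0
  1   1   1   1   1
  2   1   0   1   0
  3   1   1   2   2
  4   1   2   4   6

2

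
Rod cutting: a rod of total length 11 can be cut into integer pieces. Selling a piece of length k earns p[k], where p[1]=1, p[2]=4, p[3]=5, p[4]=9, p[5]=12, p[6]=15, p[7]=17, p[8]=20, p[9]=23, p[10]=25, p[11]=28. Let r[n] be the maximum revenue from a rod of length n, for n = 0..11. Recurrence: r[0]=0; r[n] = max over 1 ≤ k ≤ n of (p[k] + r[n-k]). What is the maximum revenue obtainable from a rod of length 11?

28

   n    0    1    2    3    4    5    6    7    8    9   10   11
r[n]    0    1    4    5    9   12   15   17   20   23   25   28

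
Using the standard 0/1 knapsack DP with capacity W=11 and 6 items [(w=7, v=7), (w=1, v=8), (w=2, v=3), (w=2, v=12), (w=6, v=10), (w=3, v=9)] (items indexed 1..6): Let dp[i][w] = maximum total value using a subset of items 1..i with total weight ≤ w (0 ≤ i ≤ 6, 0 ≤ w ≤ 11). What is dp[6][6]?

i\w   0   1   2   3   4   5   6   7   8   9  10  11
  0   0   0   0   0   0   0   0   0   0   0   0   0
  1   0   0   0   0   0   0   0   7   7   7   7   7
  2   0   8   8   8   8   8   8   8  15  15  15  15
  3   0   8   8  11  11  11  11  11  15  15  18  18
  4   0   8  12  20  20  23  23  23  23  23  27  27
  5   0   8  12  20  20  23  23  23  23  30  30  33
  6   0   8  12  20  20  23  29  29  32  32  32  33

29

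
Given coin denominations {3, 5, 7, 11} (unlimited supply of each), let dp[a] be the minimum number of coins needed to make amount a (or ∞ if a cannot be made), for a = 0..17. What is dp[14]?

 a  0  1  2  3  4  5  6  7  8  9 10 11 12 13 14 15 16 17
dp  0  -  -  1  -  1  2  1  2  3  2  1  2  3  2  3  2  3
(- denotes ∞ / unreachable)

2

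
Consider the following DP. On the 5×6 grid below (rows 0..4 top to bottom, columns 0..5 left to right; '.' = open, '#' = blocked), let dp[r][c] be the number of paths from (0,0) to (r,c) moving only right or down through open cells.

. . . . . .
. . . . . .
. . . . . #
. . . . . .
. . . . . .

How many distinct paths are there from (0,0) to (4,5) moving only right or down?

r\c   0   1   2   3   4   5
  0   1   1   1   1   1   1
  1   1   2   3   4   5   6
  2   1   3   6  10  15   0
  3   1   4  10  20  35  35
  4   1   5  15  35  70 105

105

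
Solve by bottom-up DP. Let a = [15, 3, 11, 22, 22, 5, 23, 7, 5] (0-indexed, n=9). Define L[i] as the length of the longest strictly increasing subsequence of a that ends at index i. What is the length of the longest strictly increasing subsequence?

4

   i    0    1    2    3    4    5    6    7    8
a[i]   15    3   11   22   22    5   23    7    5
L[i]    1    1    2    3    3    2    4    3    2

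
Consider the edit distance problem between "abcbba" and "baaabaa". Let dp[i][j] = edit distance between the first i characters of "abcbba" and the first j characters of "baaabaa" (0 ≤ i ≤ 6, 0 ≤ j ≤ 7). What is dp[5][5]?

   ''  b  a  a  a  b  a  a
''  0  1  2  3  4  5  6  7
 a  1  1  1  2  3  4  5  6
 b  2  1  2  2  3  3  4  5
 c  3  2  2  3  3  4  4  5
 b  4  3  3  3  4  3  4  5
 b  5  4  4  4  4  4  4  5
 a  6  5  4  4  4  5  4  4

4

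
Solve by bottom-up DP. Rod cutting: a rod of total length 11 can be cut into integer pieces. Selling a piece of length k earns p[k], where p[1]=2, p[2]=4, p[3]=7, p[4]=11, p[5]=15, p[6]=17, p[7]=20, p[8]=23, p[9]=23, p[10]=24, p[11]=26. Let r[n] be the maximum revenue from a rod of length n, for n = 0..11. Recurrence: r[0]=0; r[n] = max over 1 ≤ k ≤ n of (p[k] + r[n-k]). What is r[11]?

   n    0    1    2    3    4    5    6    7    8    9   10   11
r[n]    0    2    4    7   11   15   17   20   23   26   30   32

32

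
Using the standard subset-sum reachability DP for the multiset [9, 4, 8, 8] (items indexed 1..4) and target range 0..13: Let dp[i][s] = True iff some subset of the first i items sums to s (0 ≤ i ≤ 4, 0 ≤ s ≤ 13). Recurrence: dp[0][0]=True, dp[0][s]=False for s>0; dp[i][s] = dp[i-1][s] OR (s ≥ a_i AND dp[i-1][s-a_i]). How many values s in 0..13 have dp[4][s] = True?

i\s   0   1   2   3   4   5   6   7   8   9  10  11  12  13
  0   T   F   F   F   F   F   F   F   F   F   F   F   F   F
  1   T   F   F   F   F   F   F   F   F   T   F   F   F   F
  2   T   F   F   F   T   F   F   F   F   T   F   F   F   T
  3   T   F   F   F   T   F   F   F   T   T   F   F   T   T
  4   T   F   F   F   T   F   F   F   T   T   F   F   T   T

6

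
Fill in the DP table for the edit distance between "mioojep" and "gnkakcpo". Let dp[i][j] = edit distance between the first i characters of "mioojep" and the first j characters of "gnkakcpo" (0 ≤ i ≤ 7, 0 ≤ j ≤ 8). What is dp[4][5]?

   ''  g  n  k  a  k  c  p  o
''  0  1  2  3  4  5  6  7  8
 m  1  1  2  3  4  5  6  7  8
 i  2  2  2  3  4  5  6  7  8
 o  3  3  3  3  4  5  6  7  7
 o  4  4  4  4  4  5  6  7  7
 j  5  5  5  5  5  5  6  7  8
 e  6  6  6  6  6  6  6  7  8
 p  7  7  7  7  7  7  7  6  7

5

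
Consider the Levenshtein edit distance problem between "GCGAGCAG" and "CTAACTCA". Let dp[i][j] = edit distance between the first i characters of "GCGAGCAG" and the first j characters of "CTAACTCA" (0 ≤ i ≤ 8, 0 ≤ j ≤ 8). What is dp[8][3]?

6

   ''  C  T  A  A  C  T  C  A
''  0  1  2  3  4  5  6  7  8
 G  1  1  2  3  4  5  6  7  8
 C  2  1  2  3  4  4  5  6  7
 G  3  2  2  3  4  5  5  6  7
 A  4  3  3  2  3  4  5  6  6
 G  5  4  4  3  3  4  5  6  7
 C  6  5  5  4  4  3  4  5  6
 A  7  6  6  5  4  4  4  5  5
 G  8  7  7  6  5  5  5  5  6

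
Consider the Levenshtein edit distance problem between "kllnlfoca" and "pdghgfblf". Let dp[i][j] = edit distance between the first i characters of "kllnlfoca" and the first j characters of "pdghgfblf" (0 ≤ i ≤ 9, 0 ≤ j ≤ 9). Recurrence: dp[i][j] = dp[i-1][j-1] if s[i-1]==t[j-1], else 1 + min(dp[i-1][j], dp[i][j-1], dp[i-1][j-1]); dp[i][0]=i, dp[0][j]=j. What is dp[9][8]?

   ''  p  d  g  h  g  f  b  l  f
''  0  1  2  3  4  5  6  7  8  9
 k  1  1  2  3  4  5  6  7  8  9
 l  2  2  2  3  4  5  6  7  7  8
 l  3  3  3  3  4  5  6  7  7  8
 n  4  4  4  4  4  5  6  7  8  8
 l  5  5  5  5  5  5  6  7  7  8
 f  6  6  6  6  6  6  5  6  7  7
 o  7  7  7  7  7  7  6  6  7  8
 c  8  8  8  8  8  8  7  7  7  8
 a  9  9  9  9  9  9  8  8  8  8

8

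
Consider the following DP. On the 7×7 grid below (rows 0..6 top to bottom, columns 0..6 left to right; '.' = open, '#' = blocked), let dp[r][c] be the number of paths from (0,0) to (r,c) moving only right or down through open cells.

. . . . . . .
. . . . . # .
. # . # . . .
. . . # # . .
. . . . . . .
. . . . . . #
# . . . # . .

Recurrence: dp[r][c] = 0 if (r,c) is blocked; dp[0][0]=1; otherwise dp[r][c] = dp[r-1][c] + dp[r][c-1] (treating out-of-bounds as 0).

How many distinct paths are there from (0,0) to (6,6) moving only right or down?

r\c   0   1   2   3   4   5   6
  0   1   1   1   1   1   1   1
  1   1   2   3   4   5   0   1
  2   1   0   3   0   5   5   6
  3   1   1   4   0   0   5  11
  4   1   2   6   6   6  11  22
  5   1   3   9  15  21  32   0
  6   0   3  12  27   0  32  32

32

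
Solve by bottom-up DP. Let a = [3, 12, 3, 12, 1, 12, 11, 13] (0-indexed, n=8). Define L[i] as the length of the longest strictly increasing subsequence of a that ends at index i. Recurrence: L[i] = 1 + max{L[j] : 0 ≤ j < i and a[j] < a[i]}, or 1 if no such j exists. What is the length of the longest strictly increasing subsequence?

   i    0    1    2    3    4    5    6    7
a[i]    3   12    3   12    1   12   11   13
L[i]    1    2    1    2    1    2    2    3

3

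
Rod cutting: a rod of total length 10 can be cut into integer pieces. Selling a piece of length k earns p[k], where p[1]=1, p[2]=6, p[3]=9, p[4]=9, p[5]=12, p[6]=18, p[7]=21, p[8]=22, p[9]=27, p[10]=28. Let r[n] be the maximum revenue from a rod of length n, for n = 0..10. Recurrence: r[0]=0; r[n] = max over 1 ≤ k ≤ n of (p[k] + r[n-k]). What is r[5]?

15

   n    0    1    2    3    4    5    6    7    8    9   10
r[n]    0    1    6    9   12   15   18   21   24   27   30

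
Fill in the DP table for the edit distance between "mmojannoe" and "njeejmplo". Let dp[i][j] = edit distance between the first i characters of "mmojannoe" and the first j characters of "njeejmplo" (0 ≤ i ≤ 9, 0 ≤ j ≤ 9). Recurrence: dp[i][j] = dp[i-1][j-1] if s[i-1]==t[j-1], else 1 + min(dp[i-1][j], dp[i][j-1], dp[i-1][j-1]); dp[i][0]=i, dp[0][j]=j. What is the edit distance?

   ''  n  j  e  e  j  m  p  l  o
''  0  1  2  3  4  5  6  7  8  9
 m  1  1  2  3  4  5  5  6  7  8
 m  2  2  2  3  4  5  5  6  7  8
 o  3  3  3  3  4  5  6  6  7  7
 j  4  4  3  4  4  4  5  6  7  8
 a  5  5  4  4  5  5  5  6  7  8
 n  6  5  5  5  5  6  6  6  7  8
 n  7  6  6  6  6  6  7  7  7  8
 o  8  7  7  7  7  7  7  8  8  7
 e  9  8  8  7  7  8  8  8  9  8

8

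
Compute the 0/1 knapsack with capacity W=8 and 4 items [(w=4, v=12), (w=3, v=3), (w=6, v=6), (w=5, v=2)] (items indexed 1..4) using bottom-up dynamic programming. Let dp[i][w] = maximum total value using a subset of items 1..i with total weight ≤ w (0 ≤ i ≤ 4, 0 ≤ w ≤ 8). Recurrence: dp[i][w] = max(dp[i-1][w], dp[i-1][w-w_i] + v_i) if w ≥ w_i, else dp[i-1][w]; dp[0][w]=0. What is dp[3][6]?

12

i\w   0   1   2   3   4   5   6   7   8
  0   0   0   0   0   0   0   0   0   0
  1   0   0   0   0  12  12  12  12  12
  2   0   0   0   3  12  12  12  15  15
  3   0   0   0   3  12  12  12  15  15
  4   0   0   0   3  12  12  12  15  15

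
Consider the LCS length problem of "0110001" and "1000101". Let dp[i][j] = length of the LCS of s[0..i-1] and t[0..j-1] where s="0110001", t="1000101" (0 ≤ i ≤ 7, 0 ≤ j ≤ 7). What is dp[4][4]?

   ''  1  0  0  0  1  0  1
''  0  0  0  0  0  0  0  0
 0  0  0  1  1  1  1  1  1
 1  0  1  1  1  1  2  2  2
 1  0  1  1  1  1  2  2  3
 0  0  1  2  2  2  2  3  3
 0  0  1  2  3  3  3  3  3
 0  0  1  2  3  4  4  4  4
 1  0  1  2  3  4  5  5  5

2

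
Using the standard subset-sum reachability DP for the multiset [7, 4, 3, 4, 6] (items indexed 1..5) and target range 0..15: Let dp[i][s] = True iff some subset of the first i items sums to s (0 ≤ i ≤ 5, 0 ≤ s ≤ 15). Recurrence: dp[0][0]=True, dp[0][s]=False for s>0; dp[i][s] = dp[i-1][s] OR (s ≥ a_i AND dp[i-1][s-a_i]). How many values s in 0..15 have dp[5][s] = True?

i\s   0   1   2   3   4   5   6   7   8   9  10  11  12  13  14  15
  0   T   F   F   F   F   F   F   F   F   F   F   F   F   F   F   F
  1   T   F   F   F   F   F   F   T   F   F   F   F   F   F   F   F
  2   T   F   F   F   T   F   F   T   F   F   F   T   F   F   F   F
  3   T   F   F   T   T   F   F   T   F   F   T   T   F   F   T   F
  4   T   F   F   T   T   F   F   T   T   F   T   T   F   F   T   T
  5   T   F   F   T   T   F   T   T   T   T   T   T   F   T   T   T

12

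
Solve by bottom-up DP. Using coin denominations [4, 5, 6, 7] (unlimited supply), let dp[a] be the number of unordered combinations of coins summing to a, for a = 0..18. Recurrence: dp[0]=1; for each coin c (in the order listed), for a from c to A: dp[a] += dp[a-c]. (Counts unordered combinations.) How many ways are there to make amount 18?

after  coin     0     1     2     3     4     5     6     7     8     9    10    11    12    13    14    15    16    17    18
          4     1     0     0     0     1     0     0     0     1     0     0     0     1     0     0     0     1     0     0
          5     1     0     0     0     1     1     0     0     1     1     1     0     1     1     1     1     1     1     1
          6     1     0     0     0     1     1     1     0     1     1     2     1     2     1     2     2     3     2     3
          7     1     0     0     0     1     1     1     1     1     1     2     2     3     2     3     3     4     4     5

5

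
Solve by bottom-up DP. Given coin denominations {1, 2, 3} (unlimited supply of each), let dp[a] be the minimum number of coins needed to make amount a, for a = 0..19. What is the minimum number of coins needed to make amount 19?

 a  0  1  2  3  4  5  6  7  8  9 10 11 12 13 14 15 16 17 18 19
dp  0  1  1  1  2  2  2  3  3  3  4  4  4  5  5  5  6  6  6  7

7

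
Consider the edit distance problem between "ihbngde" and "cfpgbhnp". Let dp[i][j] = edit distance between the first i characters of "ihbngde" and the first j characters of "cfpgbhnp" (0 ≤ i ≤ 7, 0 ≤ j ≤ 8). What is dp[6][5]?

   ''  c  f  p  g  b  h  n  p
''  0  1  2  3  4  5  6  7  8
 i  1  1  2  3  4  5  6  7  8
 h  2  2  2  3  4  5  5  6  7
 b  3  3  3  3  4  4  5  6  7
 n  4  4  4  4  4  5  5  5  6
 g  5  5  5  5  4  5  6  6  6
 d  6  6  6  6  5  5  6  7  7
 e  7  7  7  7  6  6  6  7  8

5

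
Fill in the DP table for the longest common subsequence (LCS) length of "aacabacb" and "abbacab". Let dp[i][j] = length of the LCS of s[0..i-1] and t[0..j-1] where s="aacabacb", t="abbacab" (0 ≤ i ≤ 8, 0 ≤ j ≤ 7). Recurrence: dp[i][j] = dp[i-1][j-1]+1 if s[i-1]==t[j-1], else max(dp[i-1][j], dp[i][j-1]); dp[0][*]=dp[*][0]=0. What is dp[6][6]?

4

   ''  a  b  b  a  c  a  b
''  0  0  0  0  0  0  0  0
 a  0  1  1  1  1  1  1  1
 a  0  1  1  1  2  2  2  2
 c  0  1  1  1  2  3  3  3
 a  0  1  1  1  2  3  4  4
 b  0  1  2  2  2  3  4  5
 a  0  1  2  2  3  3  4  5
 c  0  1  2  2  3  4  4  5
 b  0  1  2  3  3  4  4  5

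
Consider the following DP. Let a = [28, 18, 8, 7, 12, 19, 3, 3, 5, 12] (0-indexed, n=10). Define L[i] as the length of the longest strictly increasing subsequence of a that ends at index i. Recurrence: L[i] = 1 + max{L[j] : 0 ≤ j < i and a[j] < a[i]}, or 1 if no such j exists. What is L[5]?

   i    0    1    2    3    4    5    6    7    8    9
a[i]   28   18    8    7   12   19    3    3    5   12
L[i]    1    1    1    1    2    3    1    1    2    3

3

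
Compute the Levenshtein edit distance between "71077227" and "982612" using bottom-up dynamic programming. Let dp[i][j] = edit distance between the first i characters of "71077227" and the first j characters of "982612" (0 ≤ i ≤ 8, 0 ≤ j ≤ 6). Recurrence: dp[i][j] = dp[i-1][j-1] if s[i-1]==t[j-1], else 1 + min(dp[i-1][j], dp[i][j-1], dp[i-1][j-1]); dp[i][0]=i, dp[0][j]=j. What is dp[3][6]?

5

   ''  9  8  2  6  1  2
''  0  1  2  3  4  5  6
 7  1  1  2  3  4  5  6
 1  2  2  2  3  4  4  5
 0  3  3  3  3  4  5  5
 7  4  4  4  4  4  5  6
 7  5  5  5  5  5  5  6
 2  6  6  6  5  6  6  5
 2  7  7  7  6  6  7  6
 7  8  8  8  7  7  7  7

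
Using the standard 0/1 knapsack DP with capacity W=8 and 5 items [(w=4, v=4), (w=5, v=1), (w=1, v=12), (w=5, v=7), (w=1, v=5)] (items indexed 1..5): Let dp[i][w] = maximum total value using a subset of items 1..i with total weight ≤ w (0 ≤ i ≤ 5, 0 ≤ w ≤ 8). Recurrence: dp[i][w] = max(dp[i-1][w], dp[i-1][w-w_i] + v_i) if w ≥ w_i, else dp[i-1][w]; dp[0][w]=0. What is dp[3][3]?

i\w   0   1   2   3   4   5   6   7   8
  0   0   0   0   0   0   0   0   0   0
  1   0   0   0   0   4   4   4   4   4
  2   0   0   0   0   4   4   4   4   4
  3   0  12  12  12  12  16  16  16  16
  4   0  12  12  12  12  16  19  19  19
  5   0  12  17  17  17  17  21  24  24

12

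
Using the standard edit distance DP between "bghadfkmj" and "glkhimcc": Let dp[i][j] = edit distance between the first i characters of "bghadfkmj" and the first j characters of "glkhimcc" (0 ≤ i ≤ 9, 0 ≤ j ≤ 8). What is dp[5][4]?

   ''  g  l  k  h  i  m  c  c
''  0  1  2  3  4  5  6  7  8
 b  1  1  2  3  4  5  6  7  8
 g  2  1  2  3  4  5  6  7  8
 h  3  2  2  3  3  4  5  6  7
 a  4  3  3  3  4  4  5  6  7
 d  5  4  4  4  4  5  5  6  7
 f  6  5  5  5  5  5  6  6  7
 k  7  6  6  5  6  6  6  7  7
 m  8  7  7  6  6  7  6  7  8
 j  9  8  8  7  7  7  7  7  8

4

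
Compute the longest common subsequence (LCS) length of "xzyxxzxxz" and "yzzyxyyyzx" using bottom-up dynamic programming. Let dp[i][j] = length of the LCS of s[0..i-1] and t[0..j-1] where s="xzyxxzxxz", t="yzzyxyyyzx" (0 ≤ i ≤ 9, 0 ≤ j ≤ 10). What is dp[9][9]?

4

   ''  y  z  z  y  x  y  y  y  z  x
''  0  0  0  0  0  0  0  0  0  0  0
 x  0  0  0  0  0  1  1  1  1  1  1
 z  0  0  1  1  1  1  1  1  1  2  2
 y  0  1  1  1  2  2  2  2  2  2  2
 x  0  1  1  1  2  3  3  3  3  3  3
 x  0  1  1  1  2  3  3  3  3  3  4
 z  0  1  2  2  2  3  3  3  3  4  4
 x  0  1  2  2  2  3  3  3  3  4  5
 x  0  1  2  2  2  3  3  3  3  4  5
 z  0  1  2  3  3  3  3  3  3  4  5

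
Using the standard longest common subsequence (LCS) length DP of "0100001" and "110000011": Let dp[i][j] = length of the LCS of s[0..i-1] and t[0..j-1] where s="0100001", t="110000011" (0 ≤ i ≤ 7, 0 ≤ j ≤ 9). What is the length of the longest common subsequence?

   ''  1  1  0  0  0  0  0  1  1
''  0  0  0  0  0  0  0  0  0  0
 0  0  0  0  1  1  1  1  1  1  1
 1  0  1  1  1  1  1  1  1  2  2
 0  0  1  1  2  2  2  2  2  2  2
 0  0  1  1  2  3  3  3  3  3  3
 0  0  1  1  2  3  4  4  4  4  4
 0  0  1  1  2  3  4  5  5  5  5
 1  0  1  2  2  3  4  5  5  6  6

6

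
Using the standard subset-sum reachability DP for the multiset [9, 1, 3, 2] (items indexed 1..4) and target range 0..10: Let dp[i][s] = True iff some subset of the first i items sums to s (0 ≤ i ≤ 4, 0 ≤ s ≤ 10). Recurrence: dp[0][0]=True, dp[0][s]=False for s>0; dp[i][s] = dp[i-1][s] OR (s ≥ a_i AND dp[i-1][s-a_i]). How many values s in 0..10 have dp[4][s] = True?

i\s   0   1   2   3   4   5   6   7   8   9  10
  0   T   F   F   F   F   F   F   F   F   F   F
  1   T   F   F   F   F   F   F   F   F   T   F
  2   T   T   F   F   F   F   F   F   F   T   T
  3   T   T   F   T   T   F   F   F   F   T   T
  4   T   T   T   T   T   T   T   F   F   T   T

9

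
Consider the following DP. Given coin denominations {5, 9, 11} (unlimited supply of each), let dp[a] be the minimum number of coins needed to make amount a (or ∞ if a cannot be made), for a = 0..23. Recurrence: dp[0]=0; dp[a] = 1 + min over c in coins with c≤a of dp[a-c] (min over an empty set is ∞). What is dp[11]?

1

 a  0  1  2  3  4  5  6  7  8  9 10 11 12 13 14 15 16 17 18 19 20 21 22 23
dp  0  -  -  -  -  1  -  -  -  1  2  1  -  -  2  3  2  -  2  3  2  3  2  3
(- denotes ∞ / unreachable)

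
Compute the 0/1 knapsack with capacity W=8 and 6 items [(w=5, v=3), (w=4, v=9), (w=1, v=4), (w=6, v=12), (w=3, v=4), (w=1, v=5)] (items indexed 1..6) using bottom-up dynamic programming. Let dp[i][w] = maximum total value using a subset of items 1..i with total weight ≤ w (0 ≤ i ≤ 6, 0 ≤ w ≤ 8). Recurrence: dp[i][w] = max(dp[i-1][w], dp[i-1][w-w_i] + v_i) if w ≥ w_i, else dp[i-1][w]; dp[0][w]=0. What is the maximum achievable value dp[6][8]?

21

i\w   0   1   2   3   4   5   6   7   8
  0   0   0   0   0   0   0   0   0   0
  1   0   0   0   0   0   3   3   3   3
  2   0   0   0   0   9   9   9   9   9
  3   0   4   4   4   9  13  13  13  13
  4   0   4   4   4   9  13  13  16  16
  5   0   4   4   4   9  13  13  16  17
  6   0   5   9   9   9  14  18  18  21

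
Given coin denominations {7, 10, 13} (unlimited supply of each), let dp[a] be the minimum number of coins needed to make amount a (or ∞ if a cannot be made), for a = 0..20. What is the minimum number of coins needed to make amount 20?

2

 a  0  1  2  3  4  5  6  7  8  9 10 11 12 13 14 15 16 17 18 19 20
dp  0  -  -  -  -  -  -  1  -  -  1  -  -  1  2  -  -  2  -  -  2
(- denotes ∞ / unreachable)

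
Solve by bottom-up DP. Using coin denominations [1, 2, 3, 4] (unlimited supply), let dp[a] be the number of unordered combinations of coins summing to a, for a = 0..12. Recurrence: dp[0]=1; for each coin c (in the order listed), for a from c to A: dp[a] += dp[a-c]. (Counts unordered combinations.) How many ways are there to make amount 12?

after  coin     0     1     2     3     4     5     6     7     8     9    10    11    12
          1     1     1     1     1     1     1     1     1     1     1     1     1     1
          2     1     1     2     2     3     3     4     4     5     5     6     6     7
          3     1     1     2     3     4     5     7     8    10    12    14    16    19
          4     1     1     2     3     5     6     9    11    15    18    23    27    34

34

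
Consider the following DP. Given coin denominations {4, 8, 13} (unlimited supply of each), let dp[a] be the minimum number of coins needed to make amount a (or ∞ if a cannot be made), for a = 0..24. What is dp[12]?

2

 a  0  1  2  3  4  5  6  7  8  9 10 11 12 13 14 15 16 17 18 19 20 21 22 23 24
dp  0  -  -  -  1  -  -  -  1  -  -  -  2  1  -  -  2  2  -  -  3  2  -  -  3
(- denotes ∞ / unreachable)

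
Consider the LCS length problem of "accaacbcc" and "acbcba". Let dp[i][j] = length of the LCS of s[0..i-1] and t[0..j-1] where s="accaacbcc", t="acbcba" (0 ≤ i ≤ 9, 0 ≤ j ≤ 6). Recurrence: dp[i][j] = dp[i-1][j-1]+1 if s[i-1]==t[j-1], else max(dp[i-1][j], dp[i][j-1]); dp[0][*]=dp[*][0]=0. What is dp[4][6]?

   ''  a  c  b  c  b  a
''  0  0  0  0  0  0  0
 a  0  1  1  1  1  1  1
 c  0  1  2  2  2  2  2
 c  0  1  2  2  3  3  3
 a  0  1  2  2  3  3  4
 a  0  1  2  2  3  3  4
 c  0  1  2  2  3  3  4
 b  0  1  2  3  3  4  4
 c  0  1  2  3  4  4  4
 c  0  1  2  3  4  4  4

4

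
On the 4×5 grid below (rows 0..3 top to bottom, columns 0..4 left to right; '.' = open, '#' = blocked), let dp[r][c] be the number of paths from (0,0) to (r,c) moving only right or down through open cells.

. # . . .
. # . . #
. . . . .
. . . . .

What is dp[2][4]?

1

r\c   0   1   2   3   4
  0   1   0   0   0   0
  1   1   0   0   0   0
  2   1   1   1   1   1
  3   1   2   3   4   5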